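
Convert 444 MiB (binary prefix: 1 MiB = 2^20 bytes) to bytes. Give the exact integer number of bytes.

465,567,744 bytes

444 × 1,048,576 = 465,567,744 bytes  (1 MiB = 2^20 bytes)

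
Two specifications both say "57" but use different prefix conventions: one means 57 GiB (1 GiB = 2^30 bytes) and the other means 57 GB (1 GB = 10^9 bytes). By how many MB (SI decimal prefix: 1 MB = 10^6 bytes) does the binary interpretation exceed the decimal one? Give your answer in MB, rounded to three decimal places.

57 GiB = 57 × 1,073,741,824 = 61,203,283,968 bytes
57 GB = 57 × 1,000,000,000 = 57,000,000,000 bytes
difference = 4,203,283,968 bytes
4,203,283,968 / 1,000,000 = 4,203.284 MB

4,203.284 MB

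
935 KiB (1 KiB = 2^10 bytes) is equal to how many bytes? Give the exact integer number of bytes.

957,440 bytes

935 × 1,024 = 957,440 bytes  (1 KiB = 2^10 bytes)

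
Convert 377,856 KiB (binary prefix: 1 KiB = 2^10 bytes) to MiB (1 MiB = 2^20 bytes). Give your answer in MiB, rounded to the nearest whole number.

369 MiB

377,856 KiB × 1,024 bytes/KiB = 386,924,544 bytes
1 MiB = 1,048,576 bytes
386,924,544 / 1,048,576 = 369 MiB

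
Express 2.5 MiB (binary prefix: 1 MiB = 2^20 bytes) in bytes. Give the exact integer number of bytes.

2.5 × 1,048,576 = 2,621,440 bytes  (1 MiB = 2^20 bytes)

2,621,440 bytes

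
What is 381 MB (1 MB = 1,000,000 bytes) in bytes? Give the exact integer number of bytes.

381 × 1,000,000 = 381,000,000 bytes  (1 MB = 10^6 bytes)

381,000,000 bytes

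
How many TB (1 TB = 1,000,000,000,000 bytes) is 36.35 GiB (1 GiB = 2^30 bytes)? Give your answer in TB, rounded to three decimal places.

36.35 GiB × 1,073,741,824 bytes/GiB = 39,030,515,302.4 bytes
1 TB = 1,000,000,000,000 bytes
39,030,515,302.4 / 1,000,000,000,000 = 0.039 TB

0.039 TB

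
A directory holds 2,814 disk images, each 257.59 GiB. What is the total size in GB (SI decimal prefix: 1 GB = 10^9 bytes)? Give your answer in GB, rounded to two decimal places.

778,310.63 GB

Total = 2,814 × 257.59 GiB = 724858.26 GiB
= 724858.26 × 1,073,741,824 bytes = 778,310,630,233,866.24 bytes
1 GB = 1,000,000,000 bytes
778,310,630,233,866.24 / 1,000,000,000 = 778,310.63 GB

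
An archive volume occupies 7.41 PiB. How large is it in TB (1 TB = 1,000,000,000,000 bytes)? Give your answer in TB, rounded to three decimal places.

8,342.918 TB

7.41 PiB × 1,125,899,906,842,624 bytes/PiB = 8,342,918,309,703,843.84 bytes
1 TB = 1,000,000,000,000 bytes
8,342,918,309,703,843.84 / 1,000,000,000,000 = 8,342.918 TB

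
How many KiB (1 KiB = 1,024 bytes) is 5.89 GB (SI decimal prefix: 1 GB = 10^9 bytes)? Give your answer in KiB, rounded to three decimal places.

5,751,953.125 KiB

5.89 GB = 5.89 × 10^9 bytes = 5,890,000,000 bytes
1 KiB = 1,024 bytes
5,890,000,000 / 1,024 = 5,751,953.125 KiB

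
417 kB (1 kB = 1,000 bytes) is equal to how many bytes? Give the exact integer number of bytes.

417,000 bytes

417 × 1,000 = 417,000 bytes  (1 kB = 10^3 bytes)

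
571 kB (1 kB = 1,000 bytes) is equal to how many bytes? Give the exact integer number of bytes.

571 × 1,000 = 571,000 bytes

571,000 bytes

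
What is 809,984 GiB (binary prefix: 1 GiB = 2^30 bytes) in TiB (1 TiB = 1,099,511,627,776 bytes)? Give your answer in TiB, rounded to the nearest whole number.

809,984 GiB × 1,073,741,824 bytes/GiB = 869,713,697,570,816 bytes
1 TiB = 2^40 bytes = 1,099,511,627,776 bytes
869,713,697,570,816 / 1,099,511,627,776 = 791 TiB

791 TiB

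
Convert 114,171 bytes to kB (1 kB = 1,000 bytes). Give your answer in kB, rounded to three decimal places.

114,171 bytes given.
1 kB = 1,000 bytes
114,171 / 1,000 = 114.171 kB

114.171 kB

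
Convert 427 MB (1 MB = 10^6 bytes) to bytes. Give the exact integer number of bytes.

427 × 1,000,000 = 427,000,000 bytes

427,000,000 bytes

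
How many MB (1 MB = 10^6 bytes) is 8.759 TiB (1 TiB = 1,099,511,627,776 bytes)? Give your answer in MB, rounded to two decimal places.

9,630,622.35 MB

8.759 TiB × 1,099,511,627,776 bytes/TiB = 9,630,622,347,689.984 bytes
1 MB = 10^6 bytes = 1,000,000 bytes
9,630,622,347,689.984 / 1,000,000 = 9,630,622.35 MB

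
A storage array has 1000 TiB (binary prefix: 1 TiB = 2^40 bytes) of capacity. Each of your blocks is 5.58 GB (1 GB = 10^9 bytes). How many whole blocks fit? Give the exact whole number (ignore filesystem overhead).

Capacity: 1000 TiB = 1,099,511,627,776,000 bytes
Per item: 5.58 GB = 5,580,000,000 bytes
⌊1,099,511,627,776,000 / 5,580,000,000⌋ = 197,045

197,045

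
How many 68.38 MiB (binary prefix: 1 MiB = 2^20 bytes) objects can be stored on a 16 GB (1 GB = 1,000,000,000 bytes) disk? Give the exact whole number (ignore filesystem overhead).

223

Capacity: 16 GB = 16,000,000,000 bytes
Per item: 68.38 MiB = 71,701,626.88 bytes
⌊16,000,000,000 / 71,701,626.88⌋ = 223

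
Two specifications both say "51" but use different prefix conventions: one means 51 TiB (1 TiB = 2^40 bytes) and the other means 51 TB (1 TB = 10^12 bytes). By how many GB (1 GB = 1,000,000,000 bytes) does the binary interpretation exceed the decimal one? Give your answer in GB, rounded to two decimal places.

51 TiB = 51 × 1,099,511,627,776 = 56,075,093,016,576 bytes
51 TB = 51 × 1,000,000,000,000 = 51,000,000,000,000 bytes
difference = 5,075,093,016,576 bytes
5,075,093,016,576 / 1,000,000,000 = 5,075.09 GB

5,075.09 GB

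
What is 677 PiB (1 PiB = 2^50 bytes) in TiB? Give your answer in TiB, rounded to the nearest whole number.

677 PiB = 677 × 2^50 bytes = 762,234,236,932,456,448 bytes
1 TiB = 2^40 bytes = 1,099,511,627,776 bytes
762,234,236,932,456,448 / 1,099,511,627,776 = 693,248 TiB

693,248 TiB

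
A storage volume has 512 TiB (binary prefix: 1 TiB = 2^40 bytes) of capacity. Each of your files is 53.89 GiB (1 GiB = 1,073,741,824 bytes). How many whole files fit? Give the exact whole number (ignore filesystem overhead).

Capacity: 512 TiB = 562,949,953,421,312 bytes
Per item: 53.89 GiB = 57,863,946,895.36 bytes
⌊562,949,953,421,312 / 57,863,946,895.36⌋ = 9,728

9,728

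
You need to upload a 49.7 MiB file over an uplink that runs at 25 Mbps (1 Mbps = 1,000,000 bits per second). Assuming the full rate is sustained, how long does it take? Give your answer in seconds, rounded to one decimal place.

49.7 MiB = 52,114,227.2 bytes = 416,913,817.6 bits
25 Mbps = 25,000,000 bits/s
time = 416,913,817.6 / 25,000,000 = 16.7 s

16.7 seconds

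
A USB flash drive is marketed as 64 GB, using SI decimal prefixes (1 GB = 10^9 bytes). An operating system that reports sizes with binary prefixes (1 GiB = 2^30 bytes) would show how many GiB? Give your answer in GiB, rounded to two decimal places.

59.60 GiB

64 GB = 64 × 10^9 bytes = 64,000,000,000 bytes
1 GiB = 1,073,741,824 bytes
64,000,000,000 / 1,073,741,824 = 59.60 GiB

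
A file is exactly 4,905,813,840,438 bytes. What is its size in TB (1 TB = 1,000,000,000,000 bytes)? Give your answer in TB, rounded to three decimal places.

4.906 TB

4,905,813,840,438 bytes given.
1 TB = 1,000,000,000,000 bytes
4,905,813,840,438 / 1,000,000,000,000 = 4.906 TB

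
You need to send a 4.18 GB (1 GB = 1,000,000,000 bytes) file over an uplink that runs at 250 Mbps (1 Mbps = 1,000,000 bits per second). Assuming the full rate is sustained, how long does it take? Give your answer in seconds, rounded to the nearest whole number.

4.18 GB = 4,180,000,000 bytes = 33,440,000,000 bits
250 Mbps = 250,000,000 bits/s
time = 33,440,000,000 / 250,000,000 = 134 s

134 seconds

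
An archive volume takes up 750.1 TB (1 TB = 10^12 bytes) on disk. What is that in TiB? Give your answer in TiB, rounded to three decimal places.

750.1 TB × 1,000,000,000,000 bytes/TB = 750,100,000,000,000 bytes
1 TiB = 2^40 bytes = 1,099,511,627,776 bytes
750,100,000,000,000 / 1,099,511,627,776 = 682.212 TiB

682.212 TiB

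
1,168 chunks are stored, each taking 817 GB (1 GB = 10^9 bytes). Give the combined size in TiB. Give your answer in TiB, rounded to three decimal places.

Total = 1,168 × 817 GB = 954,256 GB
= 954,256 × 1,000,000,000 bytes = 954,256,000,000,000 bytes
1 TiB = 1,099,511,627,776 bytes
954,256,000,000,000 / 1,099,511,627,776 = 867.891 TiB

867.891 TiB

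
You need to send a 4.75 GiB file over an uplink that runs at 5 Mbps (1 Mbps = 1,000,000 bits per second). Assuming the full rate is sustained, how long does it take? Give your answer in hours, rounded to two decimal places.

4.75 GiB = 5,100,273,664 bytes = 40,802,189,312 bits
5 Mbps = 5,000,000 bits/s
time = 40,802,189,312 / 5,000,000 = 8,160.4379 s
8,160.4379 s / 3600 = 2.27 hours

2.27 hours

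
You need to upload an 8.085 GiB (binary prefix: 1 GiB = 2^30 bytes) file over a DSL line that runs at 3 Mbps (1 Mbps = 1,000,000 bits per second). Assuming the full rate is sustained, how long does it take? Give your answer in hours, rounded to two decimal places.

6.43 hours

8.085 GiB = 8,681,202,647.04 bytes = 69,449,621,176.32 bits
3 Mbps = 3,000,000 bits/s
time = 69,449,621,176.32 / 3,000,000 = 23,149.8737 s
23,149.8737 s / 3600 = 6.43 hours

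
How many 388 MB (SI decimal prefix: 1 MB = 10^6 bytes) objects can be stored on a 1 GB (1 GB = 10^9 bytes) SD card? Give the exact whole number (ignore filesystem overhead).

2

Capacity: 1 GB = 1,000,000,000 bytes
Per item: 388 MB = 388,000,000 bytes
⌊1,000,000,000 / 388,000,000⌋ = 2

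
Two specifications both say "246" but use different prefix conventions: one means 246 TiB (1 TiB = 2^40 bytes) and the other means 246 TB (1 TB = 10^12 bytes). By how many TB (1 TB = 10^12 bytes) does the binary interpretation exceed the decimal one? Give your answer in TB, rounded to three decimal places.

246 TiB = 246 × 1,099,511,627,776 = 270,479,860,432,896 bytes
246 TB = 246 × 1,000,000,000,000 = 246,000,000,000,000 bytes
difference = 24,479,860,432,896 bytes
24,479,860,432,896 / 1,000,000,000,000 = 24.480 TB

24.480 TB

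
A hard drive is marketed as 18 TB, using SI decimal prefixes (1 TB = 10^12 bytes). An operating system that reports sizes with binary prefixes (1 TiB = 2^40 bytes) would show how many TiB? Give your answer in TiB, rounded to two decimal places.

18 TB × 1,000,000,000,000 bytes/TB = 18,000,000,000,000 bytes
1 TiB = 1,099,511,627,776 bytes
18,000,000,000,000 / 1,099,511,627,776 = 16.37 TiB

16.37 TiB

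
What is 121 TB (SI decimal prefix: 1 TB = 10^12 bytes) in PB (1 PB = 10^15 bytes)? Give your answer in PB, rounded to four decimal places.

0.1210 PB

121 TB × 1,000,000,000,000 bytes/TB = 121,000,000,000,000 bytes
1 PB = 10^15 bytes = 1,000,000,000,000,000 bytes
121,000,000,000,000 / 1,000,000,000,000,000 = 0.1210 PB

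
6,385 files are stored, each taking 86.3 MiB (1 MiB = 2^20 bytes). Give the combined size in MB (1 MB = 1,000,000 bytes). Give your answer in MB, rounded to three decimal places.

Total = 6,385 × 86.3 MiB = 551025.5 MiB
= 551025.5 × 1,048,576 bytes = 577,792,114,688 bytes
1 MB = 1,000,000 bytes
577,792,114,688 / 1,000,000 = 577,792.115 MB

577,792.115 MB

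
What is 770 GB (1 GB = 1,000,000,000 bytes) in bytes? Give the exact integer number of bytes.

770,000,000,000 bytes

770 × 1,000,000,000 = 770,000,000,000 bytes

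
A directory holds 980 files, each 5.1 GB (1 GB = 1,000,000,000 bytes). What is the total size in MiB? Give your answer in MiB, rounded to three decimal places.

Total = 980 × 5.1 GB = 4998 GB
= 4998 × 1,000,000,000 bytes = 4,998,000,000,000 bytes
1 MiB = 1,048,576 bytes
4,998,000,000,000 / 1,048,576 = 4,766,464.233 MiB

4,766,464.233 MiB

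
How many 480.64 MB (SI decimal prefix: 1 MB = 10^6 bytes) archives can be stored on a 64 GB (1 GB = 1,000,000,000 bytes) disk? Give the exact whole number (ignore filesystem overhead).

133

Capacity: 64 GB = 64,000,000,000 bytes
Per item: 480.64 MB = 480,640,000 bytes
⌊64,000,000,000 / 480,640,000⌋ = 133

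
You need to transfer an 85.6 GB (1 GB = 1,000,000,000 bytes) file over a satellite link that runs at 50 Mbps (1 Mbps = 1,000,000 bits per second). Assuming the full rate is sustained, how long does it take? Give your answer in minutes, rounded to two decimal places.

85.6 GB = 85,600,000,000 bytes = 684,800,000,000 bits
50 Mbps = 50,000,000 bits/s
time = 684,800,000,000 / 50,000,000 = 13,696.000 s
13,696.000 s / 60 = 228.27 minutes

228.27 minutes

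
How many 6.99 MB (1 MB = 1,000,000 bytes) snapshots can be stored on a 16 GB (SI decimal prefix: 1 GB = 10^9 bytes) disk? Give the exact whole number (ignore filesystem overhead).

2,288

Capacity: 16 GB = 16,000,000,000 bytes
Per item: 6.99 MB = 6,990,000 bytes
⌊16,000,000,000 / 6,990,000⌋ = 2,288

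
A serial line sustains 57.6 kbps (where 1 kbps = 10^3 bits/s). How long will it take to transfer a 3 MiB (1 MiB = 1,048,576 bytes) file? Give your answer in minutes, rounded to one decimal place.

3 MiB = 3,145,728 bytes = 25,165,824 bits
57.6 kbps = 57,600 bits/s
time = 25,165,824 / 57,600 = 436.91 s
436.91 s / 60 = 7.3 minutes

7.3 minutes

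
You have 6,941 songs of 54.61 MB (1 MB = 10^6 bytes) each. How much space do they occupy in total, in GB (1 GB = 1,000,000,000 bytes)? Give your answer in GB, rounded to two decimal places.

Total = 6,941 × 54.61 MB = 379048.01 MB
= 379048.01 × 1,000,000 bytes = 379,048,010,000 bytes
1 GB = 1,000,000,000 bytes
379,048,010,000 / 1,000,000,000 = 379.05 GB

379.05 GB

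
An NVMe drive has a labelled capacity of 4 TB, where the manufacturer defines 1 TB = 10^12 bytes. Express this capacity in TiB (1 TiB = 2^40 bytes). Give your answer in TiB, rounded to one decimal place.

3.6 TiB

4 TB = 4 × 10^12 bytes = 4,000,000,000,000 bytes
1 TiB = 1,099,511,627,776 bytes
4,000,000,000,000 / 1,099,511,627,776 = 3.6 TiB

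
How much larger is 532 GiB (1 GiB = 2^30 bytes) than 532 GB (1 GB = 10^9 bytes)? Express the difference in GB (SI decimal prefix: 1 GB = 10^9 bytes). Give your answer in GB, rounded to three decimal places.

532 GiB = 532 × 1,073,741,824 = 571,230,650,368 bytes
532 GB = 532 × 1,000,000,000 = 532,000,000,000 bytes
difference = 39,230,650,368 bytes
39,230,650,368 / 1,000,000,000 = 39.231 GB

39.231 GB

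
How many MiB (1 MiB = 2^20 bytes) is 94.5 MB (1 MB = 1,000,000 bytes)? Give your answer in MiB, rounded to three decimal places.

90.122 MiB

94.5 MB × 1,000,000 bytes/MB = 94,500,000 bytes
1 MiB = 2^20 bytes = 1,048,576 bytes
94,500,000 / 1,048,576 = 90.122 MiB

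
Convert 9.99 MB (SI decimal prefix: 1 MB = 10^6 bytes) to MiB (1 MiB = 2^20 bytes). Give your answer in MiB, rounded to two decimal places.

9.99 MB = 9.99 × 10^6 bytes = 9,990,000 bytes
1 MiB = 2^20 bytes = 1,048,576 bytes
9,990,000 / 1,048,576 = 9.53 MiB

9.53 MiB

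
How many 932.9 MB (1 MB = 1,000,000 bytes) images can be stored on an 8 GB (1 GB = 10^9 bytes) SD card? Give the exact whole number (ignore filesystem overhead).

8

Capacity: 8 GB = 8,000,000,000 bytes
Per item: 932.9 MB = 932,900,000 bytes
⌊8,000,000,000 / 932,900,000⌋ = 8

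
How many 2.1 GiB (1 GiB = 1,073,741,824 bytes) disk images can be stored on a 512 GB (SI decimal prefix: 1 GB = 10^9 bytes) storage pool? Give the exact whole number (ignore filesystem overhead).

227

Capacity: 512 GB = 512,000,000,000 bytes
Per item: 2.1 GiB = 2,254,857,830.4 bytes
⌊512,000,000,000 / 2,254,857,830.4⌋ = 227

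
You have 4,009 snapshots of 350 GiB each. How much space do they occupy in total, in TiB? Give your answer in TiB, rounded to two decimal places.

Total = 4,009 × 350 GiB = 1,403,150 GiB
= 1,403,150 × 1,073,741,824 bytes = 1,506,620,840,345,600 bytes
1 TiB = 1,099,511,627,776 bytes
1,506,620,840,345,600 / 1,099,511,627,776 = 1,370.26 TiB

1,370.26 TiB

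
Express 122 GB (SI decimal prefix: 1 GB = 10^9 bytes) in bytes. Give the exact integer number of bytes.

122,000,000,000 bytes

122 × 1,000,000,000 = 122,000,000,000 bytes  (1 GB = 10^9 bytes)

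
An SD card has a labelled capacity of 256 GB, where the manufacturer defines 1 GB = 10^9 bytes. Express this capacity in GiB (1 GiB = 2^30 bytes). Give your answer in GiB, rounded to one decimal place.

256 GB × 1,000,000,000 bytes/GB = 256,000,000,000 bytes
1 GiB = 2^30 bytes = 1,073,741,824 bytes
256,000,000,000 / 1,073,741,824 = 238.4 GiB

238.4 GiB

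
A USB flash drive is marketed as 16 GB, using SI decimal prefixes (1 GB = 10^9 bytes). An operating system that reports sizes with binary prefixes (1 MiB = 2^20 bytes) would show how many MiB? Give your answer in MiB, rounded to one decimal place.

15,258.8 MiB

16 GB = 16 × 10^9 bytes = 16,000,000,000 bytes
1 MiB = 1,048,576 bytes
16,000,000,000 / 1,048,576 = 15,258.8 MiB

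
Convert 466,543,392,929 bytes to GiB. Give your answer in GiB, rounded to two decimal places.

434.50 GiB

466,543,392,929 bytes given.
1 GiB = 1,073,741,824 bytes
466,543,392,929 / 1,073,741,824 = 434.50 GiB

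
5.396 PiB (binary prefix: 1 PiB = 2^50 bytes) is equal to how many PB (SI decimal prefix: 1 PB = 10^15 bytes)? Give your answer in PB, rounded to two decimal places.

5.396 PiB × 1,125,899,906,842,624 bytes/PiB = 6,075,355,897,322,799.104 bytes
1 PB = 1,000,000,000,000,000 bytes
6,075,355,897,322,799.104 / 1,000,000,000,000,000 = 6.08 PB

6.08 PB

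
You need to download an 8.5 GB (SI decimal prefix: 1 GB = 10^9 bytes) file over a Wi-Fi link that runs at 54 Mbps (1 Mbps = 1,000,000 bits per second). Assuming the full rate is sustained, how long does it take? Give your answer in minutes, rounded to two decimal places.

20.99 minutes

8.5 GB = 8,500,000,000 bytes = 68,000,000,000 bits
54 Mbps = 54,000,000 bits/s
time = 68,000,000,000 / 54,000,000 = 1,259.259 s
1,259.259 s / 60 = 20.99 minutes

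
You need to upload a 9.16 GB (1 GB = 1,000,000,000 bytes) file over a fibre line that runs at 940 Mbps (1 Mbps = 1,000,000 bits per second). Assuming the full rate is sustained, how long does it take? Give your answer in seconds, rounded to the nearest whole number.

9.16 GB = 9,160,000,000 bytes = 73,280,000,000 bits
940 Mbps = 940,000,000 bits/s
time = 73,280,000,000 / 940,000,000 = 78 s

78 seconds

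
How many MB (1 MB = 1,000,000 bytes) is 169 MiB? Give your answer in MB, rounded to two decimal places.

177.21 MB

169 MiB = 169 × 2^20 bytes = 177,209,344 bytes
1 MB = 10^6 bytes = 1,000,000 bytes
177,209,344 / 1,000,000 = 177.21 MB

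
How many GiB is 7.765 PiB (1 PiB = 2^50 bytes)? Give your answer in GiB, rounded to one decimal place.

8,142,192.6 GiB

7.765 PiB = 7.765 × 2^50 bytes = 8,742,612,776,632,975.36 bytes
1 GiB = 2^30 bytes = 1,073,741,824 bytes
8,742,612,776,632,975.36 / 1,073,741,824 = 8,142,192.6 GiB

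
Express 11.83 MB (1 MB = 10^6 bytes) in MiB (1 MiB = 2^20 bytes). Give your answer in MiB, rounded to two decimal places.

11.28 MiB

11.83 MB = 11.83 × 10^6 bytes = 11,830,000 bytes
1 MiB = 1,048,576 bytes
11,830,000 / 1,048,576 = 11.28 MiB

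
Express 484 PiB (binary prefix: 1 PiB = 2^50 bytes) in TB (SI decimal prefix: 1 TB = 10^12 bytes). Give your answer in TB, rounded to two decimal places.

484 PiB = 484 × 2^50 bytes = 544,935,554,911,830,016 bytes
1 TB = 10^12 bytes = 1,000,000,000,000 bytes
544,935,554,911,830,016 / 1,000,000,000,000 = 544,935.55 TB

544,935.55 TB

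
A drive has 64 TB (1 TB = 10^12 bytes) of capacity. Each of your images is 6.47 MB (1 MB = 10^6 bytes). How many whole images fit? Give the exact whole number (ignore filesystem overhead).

Capacity: 64 TB = 64,000,000,000,000 bytes
Per item: 6.47 MB = 6,470,000 bytes
⌊64,000,000,000,000 / 6,470,000⌋ = 9,891,808

9,891,808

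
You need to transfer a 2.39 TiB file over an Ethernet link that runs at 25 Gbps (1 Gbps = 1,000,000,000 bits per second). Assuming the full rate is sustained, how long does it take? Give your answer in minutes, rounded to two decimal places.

14.02 minutes

2.39 TiB = 2,627,832,790,384.64 bytes = 21,022,662,323,077.12 bits
25 Gbps = 25,000,000,000 bits/s
time = 21,022,662,323,077.12 / 25,000,000,000 = 840.906 s
840.906 s / 60 = 14.02 minutes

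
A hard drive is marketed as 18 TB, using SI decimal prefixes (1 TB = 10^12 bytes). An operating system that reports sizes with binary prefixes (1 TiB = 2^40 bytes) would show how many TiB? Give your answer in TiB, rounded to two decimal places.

18 TB = 18 × 10^12 bytes = 18,000,000,000,000 bytes
1 TiB = 1,099,511,627,776 bytes
18,000,000,000,000 / 1,099,511,627,776 = 16.37 TiB

16.37 TiB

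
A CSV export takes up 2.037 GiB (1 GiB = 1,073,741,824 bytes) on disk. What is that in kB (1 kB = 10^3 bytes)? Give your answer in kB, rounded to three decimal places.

2.037 GiB = 2.037 × 2^30 bytes = 2,187,212,095.488 bytes
1 kB = 10^3 bytes = 1,000 bytes
2,187,212,095.488 / 1,000 = 2,187,212.095 kB

2,187,212.095 kB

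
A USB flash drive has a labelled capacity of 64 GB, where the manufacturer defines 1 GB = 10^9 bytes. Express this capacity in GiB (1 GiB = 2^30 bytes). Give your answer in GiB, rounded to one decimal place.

64 GB × 1,000,000,000 bytes/GB = 64,000,000,000 bytes
1 GiB = 2^30 bytes = 1,073,741,824 bytes
64,000,000,000 / 1,073,741,824 = 59.6 GiB

59.6 GiB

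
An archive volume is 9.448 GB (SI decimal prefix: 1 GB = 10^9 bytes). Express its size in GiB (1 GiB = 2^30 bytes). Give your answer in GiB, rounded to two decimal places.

9.448 GB = 9.448 × 10^9 bytes = 9,448,000,000 bytes
1 GiB = 2^30 bytes = 1,073,741,824 bytes
9,448,000,000 / 1,073,741,824 = 8.80 GiB

8.80 GiB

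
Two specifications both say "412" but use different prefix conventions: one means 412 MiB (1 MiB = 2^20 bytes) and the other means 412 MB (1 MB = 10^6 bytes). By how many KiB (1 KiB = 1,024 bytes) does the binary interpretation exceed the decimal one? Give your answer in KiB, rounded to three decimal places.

19,544.250 KiB

412 MiB = 412 × 1,048,576 = 432,013,312 bytes
412 MB = 412 × 1,000,000 = 412,000,000 bytes
difference = 20,013,312 bytes
20,013,312 / 1,024 = 19,544.250 KiB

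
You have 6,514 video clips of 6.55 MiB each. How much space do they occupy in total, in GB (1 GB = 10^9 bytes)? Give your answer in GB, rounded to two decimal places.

Total = 6,514 × 6.55 MiB = 42666.7 MiB
= 42666.7 × 1,048,576 bytes = 44,739,277,619.2 bytes
1 GB = 1,000,000,000 bytes
44,739,277,619.2 / 1,000,000,000 = 44.74 GB

44.74 GB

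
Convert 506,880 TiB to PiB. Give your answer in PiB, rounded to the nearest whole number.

506,880 TiB × 1,099,511,627,776 bytes/TiB = 557,320,453,887,098,880 bytes
1 PiB = 1,125,899,906,842,624 bytes
557,320,453,887,098,880 / 1,125,899,906,842,624 = 495 PiB

495 PiB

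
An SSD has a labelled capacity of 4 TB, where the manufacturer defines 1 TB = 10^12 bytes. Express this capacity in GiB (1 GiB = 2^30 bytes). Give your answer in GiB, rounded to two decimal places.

3,725.29 GiB

4 TB = 4 × 10^12 bytes = 4,000,000,000,000 bytes
1 GiB = 2^30 bytes = 1,073,741,824 bytes
4,000,000,000,000 / 1,073,741,824 = 3,725.29 GiB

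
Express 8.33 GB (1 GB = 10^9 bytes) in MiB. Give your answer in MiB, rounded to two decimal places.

7,944.11 MiB

8.33 GB = 8.33 × 10^9 bytes = 8,330,000,000 bytes
1 MiB = 2^20 bytes = 1,048,576 bytes
8,330,000,000 / 1,048,576 = 7,944.11 MiB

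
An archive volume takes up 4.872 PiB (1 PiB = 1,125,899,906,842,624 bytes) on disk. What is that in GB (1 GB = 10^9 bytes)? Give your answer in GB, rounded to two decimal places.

4.872 PiB = 4.872 × 2^50 bytes = 5,485,384,346,137,264.128 bytes
1 GB = 1,000,000,000 bytes
5,485,384,346,137,264.128 / 1,000,000,000 = 5,485,384.35 GB

5,485,384.35 GB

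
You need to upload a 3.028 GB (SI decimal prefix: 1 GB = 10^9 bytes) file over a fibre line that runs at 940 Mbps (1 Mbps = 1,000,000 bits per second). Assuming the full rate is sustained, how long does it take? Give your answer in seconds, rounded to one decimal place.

25.8 seconds

3.028 GB = 3,028,000,000 bytes = 24,224,000,000 bits
940 Mbps = 940,000,000 bits/s
time = 24,224,000,000 / 940,000,000 = 25.8 s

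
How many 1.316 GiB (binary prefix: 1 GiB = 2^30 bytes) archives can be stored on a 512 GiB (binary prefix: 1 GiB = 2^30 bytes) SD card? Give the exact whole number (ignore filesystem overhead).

Capacity: 512 GiB = 549,755,813,888 bytes
Per item: 1.316 GiB = 1,413,044,240.384 bytes
⌊549,755,813,888 / 1,413,044,240.384⌋ = 389

389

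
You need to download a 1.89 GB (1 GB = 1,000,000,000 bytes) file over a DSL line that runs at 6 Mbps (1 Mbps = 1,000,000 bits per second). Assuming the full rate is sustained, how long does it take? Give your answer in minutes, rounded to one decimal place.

1.89 GB = 1,890,000,000 bytes = 15,120,000,000 bits
6 Mbps = 6,000,000 bits/s
time = 15,120,000,000 / 6,000,000 = 2,520.00 s
2,520.00 s / 60 = 42.0 minutes

42.0 minutes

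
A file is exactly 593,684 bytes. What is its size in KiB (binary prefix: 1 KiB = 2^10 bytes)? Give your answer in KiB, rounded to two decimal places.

593,684 bytes given.
1 KiB = 1,024 bytes
593,684 / 1,024 = 579.77 KiB

579.77 KiB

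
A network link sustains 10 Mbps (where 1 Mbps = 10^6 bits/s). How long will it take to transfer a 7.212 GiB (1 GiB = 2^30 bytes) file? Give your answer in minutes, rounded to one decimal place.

103.3 minutes

7.212 GiB = 7,743,826,034.688 bytes = 61,950,608,277.504 bits
10 Mbps = 10,000,000 bits/s
time = 61,950,608,277.504 / 10,000,000 = 6,195.06 s
6,195.06 s / 60 = 103.3 minutes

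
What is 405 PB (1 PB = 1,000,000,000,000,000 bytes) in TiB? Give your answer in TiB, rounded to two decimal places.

405 PB = 405 × 10^15 bytes = 405,000,000,000,000,000 bytes
1 TiB = 1,099,511,627,776 bytes
405,000,000,000,000,000 / 1,099,511,627,776 = 368,345.35 TiB

368,345.35 TiB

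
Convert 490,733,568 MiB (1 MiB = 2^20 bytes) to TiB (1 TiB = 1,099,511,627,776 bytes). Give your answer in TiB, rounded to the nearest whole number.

468 TiB

490,733,568 MiB = 490,733,568 × 2^20 bytes = 514,571,441,799,168 bytes
1 TiB = 1,099,511,627,776 bytes
514,571,441,799,168 / 1,099,511,627,776 = 468 TiB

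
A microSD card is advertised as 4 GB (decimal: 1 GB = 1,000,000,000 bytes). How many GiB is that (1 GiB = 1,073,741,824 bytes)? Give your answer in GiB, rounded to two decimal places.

4 GB = 4 × 10^9 bytes = 4,000,000,000 bytes
1 GiB = 1,073,741,824 bytes
4,000,000,000 / 1,073,741,824 = 3.73 GiB

3.73 GiB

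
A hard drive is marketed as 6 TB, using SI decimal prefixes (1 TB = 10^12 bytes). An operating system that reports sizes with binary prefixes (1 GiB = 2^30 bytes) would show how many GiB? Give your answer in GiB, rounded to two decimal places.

5,587.94 GiB

6 TB × 1,000,000,000,000 bytes/TB = 6,000,000,000,000 bytes
1 GiB = 1,073,741,824 bytes
6,000,000,000,000 / 1,073,741,824 = 5,587.94 GiB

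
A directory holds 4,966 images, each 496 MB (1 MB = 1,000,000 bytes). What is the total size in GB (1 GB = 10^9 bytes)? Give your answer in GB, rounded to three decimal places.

Total = 4,966 × 496 MB = 2,463,136 MB
= 2,463,136 × 1,000,000 bytes = 2,463,136,000,000 bytes
1 GB = 1,000,000,000 bytes
2,463,136,000,000 / 1,000,000,000 = 2,463.136 GB

2,463.136 GB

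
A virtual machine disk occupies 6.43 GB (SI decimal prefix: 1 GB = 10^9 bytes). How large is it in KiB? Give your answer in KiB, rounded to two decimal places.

6.43 GB = 6.43 × 10^9 bytes = 6,430,000,000 bytes
1 KiB = 2^10 bytes = 1,024 bytes
6,430,000,000 / 1,024 = 6,279,296.88 KiB

6,279,296.88 KiB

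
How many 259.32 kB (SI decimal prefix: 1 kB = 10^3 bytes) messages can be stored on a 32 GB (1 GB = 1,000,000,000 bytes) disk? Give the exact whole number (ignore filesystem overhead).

123,399

Capacity: 32 GB = 32,000,000,000 bytes
Per item: 259.32 kB = 259,320 bytes
⌊32,000,000,000 / 259,320⌋ = 123,399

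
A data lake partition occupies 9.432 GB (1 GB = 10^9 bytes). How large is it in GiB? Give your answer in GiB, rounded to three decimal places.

8.784 GiB

9.432 GB × 1,000,000,000 bytes/GB = 9,432,000,000 bytes
1 GiB = 1,073,741,824 bytes
9,432,000,000 / 1,073,741,824 = 8.784 GiB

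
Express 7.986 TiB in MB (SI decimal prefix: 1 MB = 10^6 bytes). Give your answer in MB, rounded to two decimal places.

7.986 TiB = 7.986 × 2^40 bytes = 8,780,699,859,419.136 bytes
1 MB = 1,000,000 bytes
8,780,699,859,419.136 / 1,000,000 = 8,780,699.86 MB

8,780,699.86 MB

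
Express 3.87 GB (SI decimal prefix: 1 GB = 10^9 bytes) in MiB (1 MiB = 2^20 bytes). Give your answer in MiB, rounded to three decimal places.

3,690.720 MiB

3.87 GB × 1,000,000,000 bytes/GB = 3,870,000,000 bytes
1 MiB = 2^20 bytes = 1,048,576 bytes
3,870,000,000 / 1,048,576 = 3,690.720 MiB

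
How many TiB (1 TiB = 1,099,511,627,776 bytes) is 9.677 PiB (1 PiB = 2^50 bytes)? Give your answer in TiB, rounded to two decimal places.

9.677 PiB = 9.677 × 2^50 bytes = 10,895,333,398,516,072.448 bytes
1 TiB = 1,099,511,627,776 bytes
10,895,333,398,516,072.448 / 1,099,511,627,776 = 9,909.25 TiB

9,909.25 TiB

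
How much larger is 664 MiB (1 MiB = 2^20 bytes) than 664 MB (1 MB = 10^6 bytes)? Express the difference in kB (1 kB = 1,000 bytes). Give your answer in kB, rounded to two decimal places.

664 MiB = 664 × 1,048,576 = 696,254,464 bytes
664 MB = 664 × 1,000,000 = 664,000,000 bytes
difference = 32,254,464 bytes
32,254,464 / 1,000 = 32,254.46 kB

32,254.46 kB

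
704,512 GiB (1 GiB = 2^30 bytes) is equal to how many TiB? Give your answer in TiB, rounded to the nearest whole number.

704,512 GiB = 704,512 × 2^30 bytes = 756,463,999,909,888 bytes
1 TiB = 2^40 bytes = 1,099,511,627,776 bytes
756,463,999,909,888 / 1,099,511,627,776 = 688 TiB

688 TiB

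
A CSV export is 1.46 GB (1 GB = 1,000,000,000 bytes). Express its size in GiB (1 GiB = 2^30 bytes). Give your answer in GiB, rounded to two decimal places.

1.46 GB = 1.46 × 10^9 bytes = 1,460,000,000 bytes
1 GiB = 2^30 bytes = 1,073,741,824 bytes
1,460,000,000 / 1,073,741,824 = 1.36 GiB

1.36 GiB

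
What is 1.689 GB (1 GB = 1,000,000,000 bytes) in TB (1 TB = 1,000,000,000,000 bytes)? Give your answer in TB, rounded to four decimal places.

0.0017 TB

1.689 GB × 1,000,000,000 bytes/GB = 1,689,000,000 bytes
1 TB = 1,000,000,000,000 bytes
1,689,000,000 / 1,000,000,000,000 = 0.0017 TB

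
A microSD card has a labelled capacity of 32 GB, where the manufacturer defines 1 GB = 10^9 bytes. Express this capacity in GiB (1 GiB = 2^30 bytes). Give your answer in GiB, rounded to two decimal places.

29.80 GiB

32 GB = 32 × 10^9 bytes = 32,000,000,000 bytes
1 GiB = 2^30 bytes = 1,073,741,824 bytes
32,000,000,000 / 1,073,741,824 = 29.80 GiB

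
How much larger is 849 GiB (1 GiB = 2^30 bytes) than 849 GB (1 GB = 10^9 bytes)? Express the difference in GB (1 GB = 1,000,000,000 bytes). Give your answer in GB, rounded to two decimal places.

62.61 GB

849 GiB = 849 × 1,073,741,824 = 911,606,808,576 bytes
849 GB = 849 × 1,000,000,000 = 849,000,000,000 bytes
difference = 62,606,808,576 bytes
62,606,808,576 / 1,000,000,000 = 62.61 GB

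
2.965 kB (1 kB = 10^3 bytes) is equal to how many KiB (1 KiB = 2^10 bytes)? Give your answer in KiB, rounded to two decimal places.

2.90 KiB

2.965 kB = 2.965 × 10^3 bytes = 2,965 bytes
1 KiB = 1,024 bytes
2,965 / 1,024 = 2.90 KiB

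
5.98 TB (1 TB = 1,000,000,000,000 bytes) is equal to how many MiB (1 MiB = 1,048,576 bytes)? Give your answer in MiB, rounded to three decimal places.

5.98 TB × 1,000,000,000,000 bytes/TB = 5,980,000,000,000 bytes
1 MiB = 1,048,576 bytes
5,980,000,000,000 / 1,048,576 = 5,702,972.412 MiB

5,702,972.412 MiB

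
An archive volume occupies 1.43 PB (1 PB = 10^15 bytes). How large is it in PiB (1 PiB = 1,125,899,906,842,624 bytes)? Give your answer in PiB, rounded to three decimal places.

1.270 PiB

1.43 PB × 1,000,000,000,000,000 bytes/PB = 1,430,000,000,000,000 bytes
1 PiB = 2^50 bytes = 1,125,899,906,842,624 bytes
1,430,000,000,000,000 / 1,125,899,906,842,624 = 1.270 PiB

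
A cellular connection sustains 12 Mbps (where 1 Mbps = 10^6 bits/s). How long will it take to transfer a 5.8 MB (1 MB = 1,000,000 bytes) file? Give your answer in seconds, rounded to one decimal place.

3.9 seconds

5.8 MB = 5,800,000 bytes = 46,400,000 bits
12 Mbps = 12,000,000 bits/s
time = 46,400,000 / 12,000,000 = 3.9 s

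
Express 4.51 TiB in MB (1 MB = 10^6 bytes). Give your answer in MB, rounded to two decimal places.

4,958,797.44 MB

4.51 TiB = 4.51 × 2^40 bytes = 4,958,797,441,269.76 bytes
1 MB = 10^6 bytes = 1,000,000 bytes
4,958,797,441,269.76 / 1,000,000 = 4,958,797.44 MB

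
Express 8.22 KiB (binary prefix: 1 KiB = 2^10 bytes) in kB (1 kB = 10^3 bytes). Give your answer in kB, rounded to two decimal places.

8.42 kB

8.22 KiB = 8.22 × 2^10 bytes = 8,417.28 bytes
1 kB = 10^3 bytes = 1,000 bytes
8,417.28 / 1,000 = 8.42 kB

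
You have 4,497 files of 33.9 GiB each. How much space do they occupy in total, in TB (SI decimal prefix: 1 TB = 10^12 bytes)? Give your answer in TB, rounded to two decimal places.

Total = 4,497 × 33.9 GiB = 152448.3 GiB
= 152448.3 × 1,073,741,824 bytes = 163,690,115,707,699.2 bytes
1 TB = 1,000,000,000,000 bytes
163,690,115,707,699.2 / 1,000,000,000,000 = 163.69 TB

163.69 TB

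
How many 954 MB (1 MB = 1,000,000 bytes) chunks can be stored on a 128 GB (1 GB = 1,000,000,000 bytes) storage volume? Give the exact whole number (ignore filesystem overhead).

Capacity: 128 GB = 128,000,000,000 bytes
Per item: 954 MB = 954,000,000 bytes
⌊128,000,000,000 / 954,000,000⌋ = 134

134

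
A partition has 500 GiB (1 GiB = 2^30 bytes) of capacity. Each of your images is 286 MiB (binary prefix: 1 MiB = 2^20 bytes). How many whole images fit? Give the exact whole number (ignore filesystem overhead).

Capacity: 500 GiB = 536,870,912,000 bytes
Per item: 286 MiB = 299,892,736 bytes
⌊536,870,912,000 / 299,892,736⌋ = 1,790

1,790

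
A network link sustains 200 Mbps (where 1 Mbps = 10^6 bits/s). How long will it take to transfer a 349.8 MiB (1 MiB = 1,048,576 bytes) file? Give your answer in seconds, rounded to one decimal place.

349.8 MiB = 366,791,884.8 bytes = 2,934,335,078.4 bits
200 Mbps = 200,000,000 bits/s
time = 2,934,335,078.4 / 200,000,000 = 14.7 s

14.7 seconds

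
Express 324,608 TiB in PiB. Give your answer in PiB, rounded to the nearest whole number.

324,608 TiB = 324,608 × 2^40 bytes = 356,910,270,469,111,808 bytes
1 PiB = 2^50 bytes = 1,125,899,906,842,624 bytes
356,910,270,469,111,808 / 1,125,899,906,842,624 = 317 PiB

317 PiB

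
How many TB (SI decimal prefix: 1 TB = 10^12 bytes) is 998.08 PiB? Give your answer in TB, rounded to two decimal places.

1,123,738.18 TB

998.08 PiB = 998.08 × 2^50 bytes = 1,123,738,179,021,486,161.92 bytes
1 TB = 1,000,000,000,000 bytes
1,123,738,179,021,486,161.92 / 1,000,000,000,000 = 1,123,738.18 TB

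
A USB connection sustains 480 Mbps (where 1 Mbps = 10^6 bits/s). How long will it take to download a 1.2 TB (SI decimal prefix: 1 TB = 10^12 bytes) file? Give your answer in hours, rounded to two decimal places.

1.2 TB = 1,200,000,000,000 bytes = 9,600,000,000,000 bits
480 Mbps = 480,000,000 bits/s
time = 9,600,000,000,000 / 480,000,000 = 20,000.0000 s
20,000.0000 s / 3600 = 5.56 hours

5.56 hours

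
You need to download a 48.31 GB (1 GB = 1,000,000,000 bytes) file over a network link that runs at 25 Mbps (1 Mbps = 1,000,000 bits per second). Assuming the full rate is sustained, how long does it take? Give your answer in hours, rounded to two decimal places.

4.29 hours

48.31 GB = 48,310,000,000 bytes = 386,480,000,000 bits
25 Mbps = 25,000,000 bits/s
time = 386,480,000,000 / 25,000,000 = 15,459.2000 s
15,459.2000 s / 3600 = 4.29 hours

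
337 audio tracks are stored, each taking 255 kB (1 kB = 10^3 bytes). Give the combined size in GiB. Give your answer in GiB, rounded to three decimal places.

0.080 GiB

Total = 337 × 255 kB = 85,935 kB
= 85,935 × 1,000 bytes = 85,935,000 bytes
1 GiB = 1,073,741,824 bytes
85,935,000 / 1,073,741,824 = 0.080 GiB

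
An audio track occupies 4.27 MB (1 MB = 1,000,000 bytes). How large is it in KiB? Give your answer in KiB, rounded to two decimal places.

4.27 MB × 1,000,000 bytes/MB = 4,270,000 bytes
1 KiB = 1,024 bytes
4,270,000 / 1,024 = 4,169.92 KiB

4,169.92 KiB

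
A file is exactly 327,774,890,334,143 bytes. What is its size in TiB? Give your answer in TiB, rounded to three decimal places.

298.110 TiB

327,774,890,334,143 bytes given.
1 TiB = 1,099,511,627,776 bytes
327,774,890,334,143 / 1,099,511,627,776 = 298.110 TiB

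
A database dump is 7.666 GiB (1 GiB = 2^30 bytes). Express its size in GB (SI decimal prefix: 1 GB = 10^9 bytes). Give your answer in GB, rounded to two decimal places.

7.666 GiB × 1,073,741,824 bytes/GiB = 8,231,304,822.784 bytes
1 GB = 10^9 bytes = 1,000,000,000 bytes
8,231,304,822.784 / 1,000,000,000 = 8.23 GB

8.23 GB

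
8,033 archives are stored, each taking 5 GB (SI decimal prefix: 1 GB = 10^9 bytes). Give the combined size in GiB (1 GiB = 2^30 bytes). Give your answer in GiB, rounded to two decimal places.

Total = 8,033 × 5 GB = 40,165 GB
= 40,165 × 1,000,000,000 bytes = 40,165,000,000,000 bytes
1 GiB = 1,073,741,824 bytes
40,165,000,000,000 / 1,073,741,824 = 37,406.57 GiB

37,406.57 GiB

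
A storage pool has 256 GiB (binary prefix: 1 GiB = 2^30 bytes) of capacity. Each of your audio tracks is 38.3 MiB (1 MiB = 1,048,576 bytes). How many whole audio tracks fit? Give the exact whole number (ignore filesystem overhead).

6,844

Capacity: 256 GiB = 274,877,906,944 bytes
Per item: 38.3 MiB = 40,160,460.8 bytes
⌊274,877,906,944 / 40,160,460.8⌋ = 6,844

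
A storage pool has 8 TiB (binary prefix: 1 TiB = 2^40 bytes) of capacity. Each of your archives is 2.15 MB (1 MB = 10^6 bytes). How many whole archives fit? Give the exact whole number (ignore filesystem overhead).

Capacity: 8 TiB = 8,796,093,022,208 bytes
Per item: 2.15 MB = 2,150,000 bytes
⌊8,796,093,022,208 / 2,150,000⌋ = 4,091,206

4,091,206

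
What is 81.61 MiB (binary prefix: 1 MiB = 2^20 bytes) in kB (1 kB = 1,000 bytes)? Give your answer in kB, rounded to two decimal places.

85,574.29 kB

81.61 MiB × 1,048,576 bytes/MiB = 85,574,287.36 bytes
1 kB = 1,000 bytes
85,574,287.36 / 1,000 = 85,574.29 kB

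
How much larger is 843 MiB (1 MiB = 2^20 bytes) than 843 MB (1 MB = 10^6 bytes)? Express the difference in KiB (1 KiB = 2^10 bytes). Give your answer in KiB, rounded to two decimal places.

843 MiB = 843 × 1,048,576 = 883,949,568 bytes
843 MB = 843 × 1,000,000 = 843,000,000 bytes
difference = 40,949,568 bytes
40,949,568 / 1,024 = 39,989.81 KiB

39,989.81 KiB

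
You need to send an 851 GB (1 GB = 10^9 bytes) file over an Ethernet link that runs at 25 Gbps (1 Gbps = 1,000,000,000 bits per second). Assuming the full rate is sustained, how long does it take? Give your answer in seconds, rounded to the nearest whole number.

851 GB = 851,000,000,000 bytes = 6,808,000,000,000 bits
25 Gbps = 25,000,000,000 bits/s
time = 6,808,000,000,000 / 25,000,000,000 = 272 s

272 seconds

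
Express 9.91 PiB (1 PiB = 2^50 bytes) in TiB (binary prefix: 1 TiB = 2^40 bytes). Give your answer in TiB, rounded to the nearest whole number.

10,148 TiB

9.91 PiB = 9.91 × 2^50 bytes = 11,157,668,076,810,403.84 bytes
1 TiB = 2^40 bytes = 1,099,511,627,776 bytes
11,157,668,076,810,403.84 / 1,099,511,627,776 = 10,148 TiB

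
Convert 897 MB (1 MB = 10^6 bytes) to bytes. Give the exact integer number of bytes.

897 × 1,000,000 = 897,000,000 bytes

897,000,000 bytes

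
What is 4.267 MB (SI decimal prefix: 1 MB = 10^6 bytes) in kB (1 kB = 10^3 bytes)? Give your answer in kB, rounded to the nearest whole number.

4,267 kB

4.267 MB = 4.267 × 10^6 bytes = 4,267,000 bytes
1 kB = 10^3 bytes = 1,000 bytes
4,267,000 / 1,000 = 4,267 kB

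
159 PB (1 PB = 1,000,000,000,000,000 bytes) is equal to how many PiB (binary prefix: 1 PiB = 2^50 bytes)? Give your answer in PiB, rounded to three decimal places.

159 PB = 159 × 10^15 bytes = 159,000,000,000,000,000 bytes
1 PiB = 1,125,899,906,842,624 bytes
159,000,000,000,000,000 / 1,125,899,906,842,624 = 141.220 PiB

141.220 PiB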